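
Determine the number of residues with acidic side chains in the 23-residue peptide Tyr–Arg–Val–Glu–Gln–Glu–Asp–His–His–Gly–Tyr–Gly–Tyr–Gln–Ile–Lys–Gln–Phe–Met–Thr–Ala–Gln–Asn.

3

The acidic residues are Asp (D) and Glu (E), whose side chains end in a carboxylate group.
Matching residues: Glu4, Glu6, Asp7.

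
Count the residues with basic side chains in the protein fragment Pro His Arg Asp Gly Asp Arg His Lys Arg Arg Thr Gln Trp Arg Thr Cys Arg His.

K, R, and H are the three residues with basic side chains (ε-amine, guanidinium, and imidazole respectively).
Matching residues: His2, Arg3, Arg7, His8, Lys9, Arg10, Arg11, Arg15, Arg18, His19.

10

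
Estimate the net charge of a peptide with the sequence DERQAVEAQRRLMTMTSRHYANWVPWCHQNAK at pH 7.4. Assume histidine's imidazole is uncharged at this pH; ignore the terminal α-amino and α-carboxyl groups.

Near pH 7.4, K and R contribute +1 each, D and E contribute −1 each, and every other side chain (His included, as stated) is uncharged.
Positive (K, R): R3, R10, R11, R18, K32 → +5.
Negative (D, E): D1, E2, E7 → −3.
Net charge = (+5) + (−3) = +2.

+2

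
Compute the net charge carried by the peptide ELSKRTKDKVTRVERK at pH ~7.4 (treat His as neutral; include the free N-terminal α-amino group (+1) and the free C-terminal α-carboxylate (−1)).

+4

The side chains ionized at physiological pH are Lys/Arg (+1) and Asp/Glu (−1); with His treated as neutral, nothing else contributes.
Positive (K, R): K4, R5, K7, K9, R12, R15, K16 → +7.
Negative (D, E): E1, D8, E14 → −3.
The N-terminus (+1) and C-terminus (−1) cancel.
Net charge = (+7) + (−3) = +4.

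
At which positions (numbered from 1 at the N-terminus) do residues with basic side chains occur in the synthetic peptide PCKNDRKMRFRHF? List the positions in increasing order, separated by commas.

Lysine (K), arginine (R), and histidine (H) have basic, nitrogen-containing side chains.
Matching residues: K3, R6, K7, R9, R11, H12.

3, 6, 7, 9, 11, 12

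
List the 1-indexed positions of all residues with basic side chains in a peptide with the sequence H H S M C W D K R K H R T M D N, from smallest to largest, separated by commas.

The basic amino acids are Lys (K), Arg (R), and His (H).
Matching residues: H1, H2, K8, R9, K10, H11, R12.

1, 2, 8, 9, 10, 11, 12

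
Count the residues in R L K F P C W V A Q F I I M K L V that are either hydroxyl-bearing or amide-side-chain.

1

Hydroxyl-bearing: S, T, Y. Amide-side-chain: N, Q.
Hydroxyl-bearing residues here: none (0).
Amide-side-chain residues here: Q10 (1).
The two groups share no amino acid, so total = 0 + 1 = 1.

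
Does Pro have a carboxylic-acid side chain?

The acidic residues are Asp (D) and Glu (E), whose side chains end in a carboxylate group.
Proline is not in this group.

No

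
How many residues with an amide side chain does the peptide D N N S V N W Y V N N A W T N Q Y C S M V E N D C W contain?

8

Asparagine (N) and glutamine (Q) have uncharged amide side chains.
Matching residues: N2, N3, N6, N10, N11, N15, Q16, N23.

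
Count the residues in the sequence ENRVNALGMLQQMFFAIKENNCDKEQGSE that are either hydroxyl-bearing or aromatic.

3

Hydroxyl-bearing: S, T, Y. Aromatic: F, W, Y.
Hydroxyl-bearing residues here: S28 (1).
Aromatic residues here: F14, F15 (2).
(Y belongs to both groups, but none appear in this sequence.) Total = 1 + 2 = 3.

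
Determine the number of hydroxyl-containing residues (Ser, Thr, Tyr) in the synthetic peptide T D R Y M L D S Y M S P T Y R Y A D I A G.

8

Matching residues: T1, Y4, S8, Y9, S11, T13, Y14, Y16.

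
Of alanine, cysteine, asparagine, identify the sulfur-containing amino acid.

Only Cys (C) and Met (M) have a sulfur atom in the side chain.
Of the listed options, only cysteine belongs to this group.

cysteine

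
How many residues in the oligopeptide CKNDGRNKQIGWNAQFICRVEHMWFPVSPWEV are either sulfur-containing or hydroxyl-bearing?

Sulfur-containing: C, M. Hydroxyl-bearing: S, T, Y.
Sulfur-containing residues here: C1, C18, M23 (3).
Hydroxyl-bearing residues here: S28 (1).
The two groups share no amino acid, so total = 3 + 1 = 4.

4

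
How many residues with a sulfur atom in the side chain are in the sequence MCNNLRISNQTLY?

2

Only Cys (C) and Met (M) have a sulfur atom in the side chain.
Matching residues: M1, C2.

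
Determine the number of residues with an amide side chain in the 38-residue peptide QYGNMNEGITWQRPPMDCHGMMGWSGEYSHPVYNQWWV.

6

Asparagine (N) and glutamine (Q) have uncharged amide side chains.
Matching residues: Q1, N4, N6, Q12, N34, Q35.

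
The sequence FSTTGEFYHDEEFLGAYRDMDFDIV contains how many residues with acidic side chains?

The acidic residues are Asp (D) and Glu (E), whose side chains end in a carboxylate group.
Matching residues: E6, D10, E11, E12, D19, D21, D23.

7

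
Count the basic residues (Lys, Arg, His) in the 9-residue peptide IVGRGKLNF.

Matching residues: R4, K6.

2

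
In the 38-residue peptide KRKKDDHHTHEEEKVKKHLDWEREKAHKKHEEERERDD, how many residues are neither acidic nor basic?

5

Acidic: D, E. Basic: K, R, H. All other residues are neither.
Matching residues: T9, V15, L19, W21, A26.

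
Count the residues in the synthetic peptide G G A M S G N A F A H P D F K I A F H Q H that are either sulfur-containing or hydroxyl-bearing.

Sulfur-containing: C, M. Hydroxyl-bearing: S, T, Y.
Sulfur-containing residues here: M4 (1).
Hydroxyl-bearing residues here: S5 (1).
The two groups share no amino acid, so total = 1 + 1 = 2.

2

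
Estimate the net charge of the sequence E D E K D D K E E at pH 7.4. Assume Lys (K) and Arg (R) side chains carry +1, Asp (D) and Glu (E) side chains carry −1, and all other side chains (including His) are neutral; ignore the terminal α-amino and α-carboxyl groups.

-5

Positive (K, R): K4, K7 → +2.
Negative (D, E): E1, D2, E3, D5, D6, E8, E9 → −7.
Net charge = (+2) + (−7) = −5.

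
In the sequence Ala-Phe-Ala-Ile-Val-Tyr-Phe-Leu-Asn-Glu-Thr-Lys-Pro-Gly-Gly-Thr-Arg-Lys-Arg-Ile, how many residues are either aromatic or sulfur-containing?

Aromatic: F, W, Y. Sulfur-containing: C, M.
Aromatic residues here: Phe2, Tyr6, Phe7 (3).
Sulfur-containing residues here: none (0).
The two groups share no amino acid, so total = 3 + 0 = 3.

3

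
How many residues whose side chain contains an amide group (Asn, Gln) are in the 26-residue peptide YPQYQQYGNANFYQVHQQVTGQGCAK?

9

Matching residues: Q3, Q5, Q6, N9, N11, Q14, Q17, Q18, Q22.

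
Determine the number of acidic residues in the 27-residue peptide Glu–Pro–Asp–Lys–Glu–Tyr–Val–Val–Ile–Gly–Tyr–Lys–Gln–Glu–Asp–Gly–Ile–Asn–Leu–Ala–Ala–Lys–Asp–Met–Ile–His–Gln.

6

The acidic residues are Asp (D) and Glu (E), whose side chains end in a carboxylate group.
Matching residues: Glu1, Asp3, Glu5, Glu14, Asp15, Asp23.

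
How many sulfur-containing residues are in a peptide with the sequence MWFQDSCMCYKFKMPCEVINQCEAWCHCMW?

10

The sulfur-bearing residues are cysteine (–SH) and methionine (–S–CH₃).
Matching residues: M1, C7, M8, C9, M14, C16, C22, C26, C28, M29.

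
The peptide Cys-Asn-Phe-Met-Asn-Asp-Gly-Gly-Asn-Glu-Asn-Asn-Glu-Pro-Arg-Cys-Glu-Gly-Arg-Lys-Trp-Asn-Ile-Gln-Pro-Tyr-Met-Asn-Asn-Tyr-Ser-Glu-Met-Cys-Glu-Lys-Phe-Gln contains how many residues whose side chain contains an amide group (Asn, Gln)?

10

Matching residues: Asn2, Asn5, Asn9, Asn11, Asn12, Asn22, Gln24, Asn28, Asn29, Gln38.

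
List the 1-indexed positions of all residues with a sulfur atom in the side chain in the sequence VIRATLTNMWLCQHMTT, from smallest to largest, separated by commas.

Cysteine (C, thiol) and methionine (M, thioether) are the two sulfur-containing amino acids.
Matching residues: M9, C12, M15.

9, 12, 15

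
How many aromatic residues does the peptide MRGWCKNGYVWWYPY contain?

6

F, W, and Y each carry an aromatic ring on the side chain.
Matching residues: W4, Y9, W11, W12, Y13, Y15.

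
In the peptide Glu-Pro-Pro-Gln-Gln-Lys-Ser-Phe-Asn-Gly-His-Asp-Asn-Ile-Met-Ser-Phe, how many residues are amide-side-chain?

Asparagine (N) and glutamine (Q) have uncharged amide side chains.
Matching residues: Gln4, Gln5, Asn9, Asn13.

4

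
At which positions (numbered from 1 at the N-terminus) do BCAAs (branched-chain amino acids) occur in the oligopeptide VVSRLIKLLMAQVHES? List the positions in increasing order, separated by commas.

The BCAAs are Val, Leu, and Ile — aliphatic side chains with a branch point.
Matching residues: V1, V2, L5, I6, L8, L9, V13.

1, 2, 5, 6, 8, 9, 13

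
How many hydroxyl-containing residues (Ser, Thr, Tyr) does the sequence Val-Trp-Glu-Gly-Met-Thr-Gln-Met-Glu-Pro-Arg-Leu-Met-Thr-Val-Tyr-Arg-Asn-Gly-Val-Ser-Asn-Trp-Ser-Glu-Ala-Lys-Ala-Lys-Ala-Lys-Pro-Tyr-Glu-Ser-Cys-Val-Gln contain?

Matching residues: Thr6, Thr14, Tyr16, Ser21, Ser24, Tyr33, Ser35.

7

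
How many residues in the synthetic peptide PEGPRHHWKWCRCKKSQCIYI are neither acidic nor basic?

Acidic: D, E. Basic: K, R, H. All other residues are neither.
Matching residues: P1, G3, P4, W8, W10, C11, C13, S16, Q17, C18, I19, Y20, I21.

13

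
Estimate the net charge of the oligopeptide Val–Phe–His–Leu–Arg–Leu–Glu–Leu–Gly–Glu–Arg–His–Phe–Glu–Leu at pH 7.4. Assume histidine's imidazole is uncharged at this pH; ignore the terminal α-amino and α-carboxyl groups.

-1

Near pH 7.4, K and R contribute +1 each, D and E contribute −1 each, and every other side chain (His included, as stated) is uncharged.
Positive (K, R): Arg5, Arg11 → +2.
Negative (D, E): Glu7, Glu10, Glu14 → −3.
Net charge = (+2) + (−3) = −1.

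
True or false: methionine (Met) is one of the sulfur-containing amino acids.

Cysteine (C, thiol) and methionine (M, thioether) are the two sulfur-containing amino acids.
Methionine is in this group.

True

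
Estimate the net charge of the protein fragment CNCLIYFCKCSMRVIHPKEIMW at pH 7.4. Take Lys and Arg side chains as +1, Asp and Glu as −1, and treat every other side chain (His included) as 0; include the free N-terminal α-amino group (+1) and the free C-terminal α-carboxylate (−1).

+2

Positive (K, R): K9, R13, K18 → +3.
Negative (D, E): E19 → −1.
The N-terminus (+1) and C-terminus (−1) cancel.
Net charge = (+3) + (−1) = +2.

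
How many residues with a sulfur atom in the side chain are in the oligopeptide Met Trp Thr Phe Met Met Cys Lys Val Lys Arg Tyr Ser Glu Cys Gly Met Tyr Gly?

The sulfur-bearing residues are cysteine (–SH) and methionine (–S–CH₃).
Matching residues: Met1, Met5, Met6, Cys7, Cys15, Met17.

6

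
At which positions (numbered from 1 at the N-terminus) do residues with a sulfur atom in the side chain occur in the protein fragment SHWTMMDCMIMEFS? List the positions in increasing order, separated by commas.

5, 6, 8, 9, 11

Cysteine (C, thiol) and methionine (M, thioether) are the two sulfur-containing amino acids.
Matching residues: M5, M6, C8, M9, M11.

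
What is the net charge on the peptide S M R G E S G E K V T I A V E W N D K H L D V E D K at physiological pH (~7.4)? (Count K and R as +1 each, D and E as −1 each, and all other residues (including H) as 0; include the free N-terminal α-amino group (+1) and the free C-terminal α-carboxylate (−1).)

Positive (K, R): R3, K9, K19, K26 → +4.
Negative (D, E): E5, E8, E15, D18, D22, E24, D25 → −7.
The N-terminus (+1) and C-terminus (−1) cancel.
Net charge = (+4) + (−7) = −3.

-3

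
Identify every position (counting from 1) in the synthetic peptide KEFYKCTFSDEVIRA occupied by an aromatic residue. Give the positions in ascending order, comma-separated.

3, 4, 8

Phenylalanine (F), tryptophan (W), and tyrosine (Y) have aromatic ring side chains.
Matching residues: F3, Y4, F8.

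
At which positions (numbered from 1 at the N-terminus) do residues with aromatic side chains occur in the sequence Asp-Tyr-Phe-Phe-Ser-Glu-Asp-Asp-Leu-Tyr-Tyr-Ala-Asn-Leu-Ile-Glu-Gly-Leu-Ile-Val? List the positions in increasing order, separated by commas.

2, 3, 4, 10, 11

Phenylalanine (F), tryptophan (W), and tyrosine (Y) have aromatic ring side chains.
Matching residues: Tyr2, Phe3, Phe4, Tyr10, Tyr11.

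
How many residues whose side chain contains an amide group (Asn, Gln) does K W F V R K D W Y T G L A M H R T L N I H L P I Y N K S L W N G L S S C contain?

Matching residues: N19, N26, N31.

3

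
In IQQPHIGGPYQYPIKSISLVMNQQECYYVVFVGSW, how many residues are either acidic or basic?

3

Acidic: D, E. Basic: H, K, R.
Acidic residues here: E25 (1).
Basic residues here: H5, K15 (2).
The two groups share no amino acid, so total = 1 + 2 = 3.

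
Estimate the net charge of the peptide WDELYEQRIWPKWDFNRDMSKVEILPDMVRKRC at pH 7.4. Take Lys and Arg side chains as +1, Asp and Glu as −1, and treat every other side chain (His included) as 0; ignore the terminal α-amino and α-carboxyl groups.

Positive (K, R): R8, K12, R17, K21, R30, K31, R32 → +7.
Negative (D, E): D2, E3, E6, D14, D18, E23, D27 → −7.
Net charge = (+7) + (−7) = 0.

0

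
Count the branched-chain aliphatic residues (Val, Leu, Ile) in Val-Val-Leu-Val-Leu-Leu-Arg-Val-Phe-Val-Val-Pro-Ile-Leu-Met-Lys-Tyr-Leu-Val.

Matching residues: Val1, Val2, Leu3, Val4, Leu5, Leu6, Val8, Val10, Val11, Ile13, Leu14, Leu18, Val19.

13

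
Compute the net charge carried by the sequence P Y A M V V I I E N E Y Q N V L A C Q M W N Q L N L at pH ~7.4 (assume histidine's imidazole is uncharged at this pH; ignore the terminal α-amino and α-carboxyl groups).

-2

Near pH 7.4, K and R contribute +1 each, D and E contribute −1 each, and every other side chain (His included, as stated) is uncharged.
Positive (K, R): none → +0.
Negative (D, E): E9, E11 → −2.
Net charge = (+0) + (−2) = −2.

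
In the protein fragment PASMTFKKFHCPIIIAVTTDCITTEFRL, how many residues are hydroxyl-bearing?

6

S, T, and Y are the three residues with a side-chain hydroxyl.
Matching residues: S3, T5, T18, T19, T23, T24.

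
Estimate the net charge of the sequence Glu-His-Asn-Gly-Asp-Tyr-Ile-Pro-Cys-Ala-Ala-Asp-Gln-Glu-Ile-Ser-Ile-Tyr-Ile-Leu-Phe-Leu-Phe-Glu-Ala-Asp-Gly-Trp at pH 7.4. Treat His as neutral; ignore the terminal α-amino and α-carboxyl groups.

Near pH 7.4, K and R contribute +1 each, D and E contribute −1 each, and every other side chain (His included, as stated) is uncharged.
Positive (K, R): none → +0.
Negative (D, E): Glu1, Asp5, Asp12, Glu14, Glu24, Asp26 → −6.
Net charge = (+0) + (−6) = −6.

-6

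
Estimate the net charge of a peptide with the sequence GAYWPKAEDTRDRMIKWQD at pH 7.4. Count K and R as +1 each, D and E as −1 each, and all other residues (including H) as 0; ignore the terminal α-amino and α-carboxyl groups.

Positive (K, R): K6, R11, R13, K16 → +4.
Negative (D, E): E8, D9, D12, D19 → −4.
Net charge = (+4) + (−4) = 0.

0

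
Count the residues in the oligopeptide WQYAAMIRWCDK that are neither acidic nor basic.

Acidic: D, E. Basic: K, R, H. All other residues are neither.
Matching residues: W1, Q2, Y3, A4, A5, M6, I7, W9, C10.

9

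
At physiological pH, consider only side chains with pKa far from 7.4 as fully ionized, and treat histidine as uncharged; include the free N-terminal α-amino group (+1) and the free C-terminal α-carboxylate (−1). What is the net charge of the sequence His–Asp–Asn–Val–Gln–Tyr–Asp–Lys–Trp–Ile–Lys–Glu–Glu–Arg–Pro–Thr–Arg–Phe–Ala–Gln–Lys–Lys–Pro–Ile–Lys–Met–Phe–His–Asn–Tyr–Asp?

+2

The side chains ionized at physiological pH are Lys/Arg (+1) and Asp/Glu (−1); with His treated as neutral, nothing else contributes.
Positive (K, R): Lys8, Lys11, Arg14, Arg17, Lys21, Lys22, Lys25 → +7.
Negative (D, E): Asp2, Asp7, Glu12, Glu13, Asp31 → −5.
The N-terminus (+1) and C-terminus (−1) cancel.
Net charge = (+7) + (−5) = +2.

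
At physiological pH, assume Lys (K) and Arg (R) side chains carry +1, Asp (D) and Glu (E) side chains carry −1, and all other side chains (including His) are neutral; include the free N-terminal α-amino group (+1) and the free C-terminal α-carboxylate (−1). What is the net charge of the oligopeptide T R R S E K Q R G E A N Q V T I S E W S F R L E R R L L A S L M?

Positive (K, R): R2, R3, K6, R8, R22, R25, R26 → +7.
Negative (D, E): E5, E10, E18, E24 → −4.
The N-terminus (+1) and C-terminus (−1) cancel.
Net charge = (+7) + (−4) = +3.

+3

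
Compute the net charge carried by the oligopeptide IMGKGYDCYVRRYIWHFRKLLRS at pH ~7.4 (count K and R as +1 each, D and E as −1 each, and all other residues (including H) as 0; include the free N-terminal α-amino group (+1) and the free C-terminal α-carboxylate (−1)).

Positive (K, R): K4, R11, R12, R18, K19, R22 → +6.
Negative (D, E): D7 → −1.
The N-terminus (+1) and C-terminus (−1) cancel.
Net charge = (+6) + (−1) = +5.

+5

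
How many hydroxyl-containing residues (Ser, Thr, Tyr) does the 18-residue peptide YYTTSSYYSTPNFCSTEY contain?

13

Matching residues: Y1, Y2, T3, T4, S5, S6, Y7, Y8, S9, T10, S15, T16, Y18.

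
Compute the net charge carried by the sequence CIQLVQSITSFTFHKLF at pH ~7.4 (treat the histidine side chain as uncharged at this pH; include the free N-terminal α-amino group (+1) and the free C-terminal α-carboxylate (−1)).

The side chains ionized at physiological pH are Lys/Arg (+1) and Asp/Glu (−1); with His treated as neutral, nothing else contributes.
Positive (K, R): K15 → +1.
Negative (D, E): none → −0.
The N-terminus (+1) and C-terminus (−1) cancel.
Net charge = (+1) + (−0) = +1.

+1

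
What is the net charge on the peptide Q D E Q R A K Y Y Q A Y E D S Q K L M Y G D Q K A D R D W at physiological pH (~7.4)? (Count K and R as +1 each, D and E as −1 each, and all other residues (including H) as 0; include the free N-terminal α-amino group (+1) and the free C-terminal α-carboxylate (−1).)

Positive (K, R): R5, K7, K17, K24, R27 → +5.
Negative (D, E): D2, E3, E13, D14, D22, D26, D28 → −7.
The N-terminus (+1) and C-terminus (−1) cancel.
Net charge = (+5) + (−7) = −2.

-2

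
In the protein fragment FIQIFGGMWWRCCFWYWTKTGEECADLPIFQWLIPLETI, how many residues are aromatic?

10

F, W, and Y each carry an aromatic ring on the side chain.
Matching residues: F1, F5, W9, W10, F14, W15, Y16, W17, F30, W32.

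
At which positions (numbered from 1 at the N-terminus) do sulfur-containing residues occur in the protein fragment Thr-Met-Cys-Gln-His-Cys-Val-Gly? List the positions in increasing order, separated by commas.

2, 3, 6

The sulfur-bearing residues are cysteine (–SH) and methionine (–S–CH₃).
Matching residues: Met2, Cys3, Cys6.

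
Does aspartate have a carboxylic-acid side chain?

Yes

Aspartate (D) and glutamate (E) have carboxylic-acid side chains and are the acidic amino acids.
Aspartate is in this group.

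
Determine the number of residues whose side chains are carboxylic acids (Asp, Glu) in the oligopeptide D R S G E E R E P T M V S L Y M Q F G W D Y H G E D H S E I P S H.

8

Matching residues: D1, E5, E6, E8, D21, E25, D26, E29.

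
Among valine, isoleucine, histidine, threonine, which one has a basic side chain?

histidine

The basic amino acids are Lys (K), Arg (R), and His (H).
Of the listed options, only histidine belongs to this group.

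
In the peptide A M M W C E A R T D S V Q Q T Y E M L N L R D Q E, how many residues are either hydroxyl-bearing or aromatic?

5

Hydroxyl-bearing: S, T, Y. Aromatic: F, W, Y.
Hydroxyl-bearing residues here: T9, S11, T15, Y16 (4).
Aromatic residues here: W4, Y16 (2).
Y is in both groups, so the 1 Y residue must not be double-counted.
Total = 4 + 2 − 1 = 5.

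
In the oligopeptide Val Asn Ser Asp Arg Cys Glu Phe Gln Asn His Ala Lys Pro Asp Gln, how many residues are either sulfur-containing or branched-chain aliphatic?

Sulfur-containing: C, M. Branched-chain aliphatic: I, L, V.
Sulfur-containing residues here: Cys6 (1).
Branched-chain aliphatic residues here: Val1 (1).
The two groups share no amino acid, so total = 1 + 1 = 2.

2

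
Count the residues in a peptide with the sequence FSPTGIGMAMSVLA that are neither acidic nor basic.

Acidic: D, E. Basic: K, R, H. All other residues are neither.
Matching residues: F1, S2, P3, T4, G5, I6, G7, M8, A9, M10, S11, V12, L13, A14.

14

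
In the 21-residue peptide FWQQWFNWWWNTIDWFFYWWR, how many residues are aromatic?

The aromatic amino acids are Phe (F, benzyl), Trp (W, indole), and Tyr (Y, phenol).
Matching residues: F1, W2, W5, F6, W8, W9, W10, W15, F16, F17, Y18, W19, W20.

13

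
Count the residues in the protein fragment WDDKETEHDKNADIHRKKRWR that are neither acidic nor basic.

Acidic: D, E. Basic: K, R, H. All other residues are neither.
Matching residues: W1, T6, N11, A12, I14, W20.

6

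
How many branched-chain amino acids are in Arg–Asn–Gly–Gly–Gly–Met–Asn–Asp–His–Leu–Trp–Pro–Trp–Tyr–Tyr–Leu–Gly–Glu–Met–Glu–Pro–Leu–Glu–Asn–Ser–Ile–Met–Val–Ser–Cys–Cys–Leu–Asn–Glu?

6

V, L, and I make up the branched-chain aliphatic group.
Matching residues: Leu10, Leu16, Leu22, Ile26, Val28, Leu32.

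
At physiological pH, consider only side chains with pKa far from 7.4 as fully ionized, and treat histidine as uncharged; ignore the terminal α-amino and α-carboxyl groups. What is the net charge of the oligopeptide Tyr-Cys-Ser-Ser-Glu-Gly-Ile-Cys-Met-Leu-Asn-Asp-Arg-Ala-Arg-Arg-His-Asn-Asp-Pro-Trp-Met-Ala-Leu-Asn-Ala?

At pH ~7.4 the Lys and Arg side chains are protonated (+1), the Asp and Glu side chains are deprotonated (−1), and with His taken as neutral all other side chains carry no charge.
Positive (K, R): Arg13, Arg15, Arg16 → +3.
Negative (D, E): Glu5, Asp12, Asp19 → −3.
Net charge = (+3) + (−3) = 0.

0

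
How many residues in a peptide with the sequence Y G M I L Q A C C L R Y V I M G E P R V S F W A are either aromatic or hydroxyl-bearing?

Aromatic: F, W, Y. Hydroxyl-bearing: S, T, Y.
Aromatic residues here: Y1, Y12, F22, W23 (4).
Hydroxyl-bearing residues here: Y1, Y12, S21 (3).
Y is in both groups, so the 2 Y residues must not be double-counted.
Total = 4 + 3 − 2 = 5.

5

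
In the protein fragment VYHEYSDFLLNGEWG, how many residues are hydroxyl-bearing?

3

Serine (S), threonine (T), and tyrosine (Y) each carry a hydroxyl group on the side chain.
Matching residues: Y2, Y5, S6.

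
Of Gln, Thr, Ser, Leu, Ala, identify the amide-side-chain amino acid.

The amide-side-chain residues are Asn (N) and Gln (Q).
Of the listed options, only Gln belongs to this group.

Gln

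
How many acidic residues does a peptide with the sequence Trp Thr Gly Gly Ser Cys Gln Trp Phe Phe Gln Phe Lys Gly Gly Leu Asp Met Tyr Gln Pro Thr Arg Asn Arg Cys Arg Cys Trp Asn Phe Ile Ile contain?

1

Only D (aspartate) and E (glutamate) carry a side-chain carboxylic acid.
Matching residues: Asp17.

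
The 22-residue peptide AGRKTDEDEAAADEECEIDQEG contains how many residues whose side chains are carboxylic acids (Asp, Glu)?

Matching residues: D6, E7, D8, E9, D13, E14, E15, E17, D19, E21.

10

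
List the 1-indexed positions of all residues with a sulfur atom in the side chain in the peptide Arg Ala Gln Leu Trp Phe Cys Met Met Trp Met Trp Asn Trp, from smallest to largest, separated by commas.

Cysteine (C, thiol) and methionine (M, thioether) are the two sulfur-containing amino acids.
Matching residues: Cys7, Met8, Met9, Met11.

7, 8, 9, 11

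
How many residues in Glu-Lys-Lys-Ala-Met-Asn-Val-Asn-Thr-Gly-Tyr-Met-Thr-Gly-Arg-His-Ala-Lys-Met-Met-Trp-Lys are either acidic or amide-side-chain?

Acidic: D, E. Amide-side-chain: N, Q.
Acidic residues here: Glu1 (1).
Amide-side-chain residues here: Asn6, Asn8 (2).
The two groups share no amino acid, so total = 1 + 2 = 3.

3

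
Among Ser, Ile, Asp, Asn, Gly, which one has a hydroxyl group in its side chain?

S, T, and Y are the three residues with a side-chain hydroxyl.
Of the listed options, only Ser belongs to this group.

Ser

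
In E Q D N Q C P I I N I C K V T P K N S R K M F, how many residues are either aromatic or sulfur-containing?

4

Aromatic: F, W, Y. Sulfur-containing: C, M.
Aromatic residues here: F23 (1).
Sulfur-containing residues here: C6, C12, M22 (3).
The two groups share no amino acid, so total = 1 + 3 = 4.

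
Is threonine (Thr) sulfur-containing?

No

The sulfur-bearing residues are cysteine (–SH) and methionine (–S–CH₃).
Threonine is not in this group.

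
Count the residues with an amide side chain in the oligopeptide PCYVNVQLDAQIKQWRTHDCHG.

The amide-side-chain residues are Asn (N) and Gln (Q).
Matching residues: N5, Q7, Q11, Q14.

4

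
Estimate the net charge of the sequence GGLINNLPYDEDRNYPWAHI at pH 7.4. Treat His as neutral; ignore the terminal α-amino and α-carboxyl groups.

At pH ~7.4 the Lys and Arg side chains are protonated (+1), the Asp and Glu side chains are deprotonated (−1), and with His taken as neutral all other side chains carry no charge.
Positive (K, R): R13 → +1.
Negative (D, E): D10, E11, D12 → −3.
Net charge = (+1) + (−3) = −2.

-2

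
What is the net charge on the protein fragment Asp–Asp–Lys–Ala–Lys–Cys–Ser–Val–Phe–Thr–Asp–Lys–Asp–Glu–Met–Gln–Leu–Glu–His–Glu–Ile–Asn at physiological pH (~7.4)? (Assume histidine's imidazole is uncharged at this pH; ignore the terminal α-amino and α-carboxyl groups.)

-4

At pH ~7.4 the Lys and Arg side chains are protonated (+1), the Asp and Glu side chains are deprotonated (−1), and with His taken as neutral all other side chains carry no charge.
Positive (K, R): Lys3, Lys5, Lys12 → +3.
Negative (D, E): Asp1, Asp2, Asp11, Asp13, Glu14, Glu18, Glu20 → −7.
Net charge = (+3) + (−7) = −4.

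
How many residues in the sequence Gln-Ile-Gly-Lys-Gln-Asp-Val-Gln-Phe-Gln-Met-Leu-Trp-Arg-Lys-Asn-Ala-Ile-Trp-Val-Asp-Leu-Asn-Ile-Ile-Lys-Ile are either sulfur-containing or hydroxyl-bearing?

1

Sulfur-containing: C, M. Hydroxyl-bearing: S, T, Y.
Sulfur-containing residues here: Met11 (1).
Hydroxyl-bearing residues here: none (0).
The two groups share no amino acid, so total = 1 + 0 = 1.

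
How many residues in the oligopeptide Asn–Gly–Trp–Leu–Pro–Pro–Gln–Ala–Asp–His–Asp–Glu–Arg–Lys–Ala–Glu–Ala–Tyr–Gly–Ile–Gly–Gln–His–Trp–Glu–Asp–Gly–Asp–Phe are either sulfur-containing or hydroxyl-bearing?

Sulfur-containing: C, M. Hydroxyl-bearing: S, T, Y.
Sulfur-containing residues here: none (0).
Hydroxyl-bearing residues here: Tyr18 (1).
The two groups share no amino acid, so total = 0 + 1 = 1.

1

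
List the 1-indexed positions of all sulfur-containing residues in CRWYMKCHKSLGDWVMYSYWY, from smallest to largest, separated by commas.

The sulfur-bearing residues are cysteine (–SH) and methionine (–S–CH₃).
Matching residues: C1, M5, C7, M16.

1, 5, 7, 16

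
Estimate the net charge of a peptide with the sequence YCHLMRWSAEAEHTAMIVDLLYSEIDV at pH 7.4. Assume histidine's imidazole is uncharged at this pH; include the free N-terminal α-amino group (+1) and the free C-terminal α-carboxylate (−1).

-4

At pH ~7.4 the Lys and Arg side chains are protonated (+1), the Asp and Glu side chains are deprotonated (−1), and with His taken as neutral all other side chains carry no charge.
Positive (K, R): R6 → +1.
Negative (D, E): E10, E12, D19, E24, D26 → −5.
The N-terminus (+1) and C-terminus (−1) cancel.
Net charge = (+1) + (−5) = −4.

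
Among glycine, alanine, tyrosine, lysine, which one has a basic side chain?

lysine

K, R, and H are the three residues with basic side chains (ε-amine, guanidinium, and imidazole respectively).
Of the listed options, only lysine belongs to this group.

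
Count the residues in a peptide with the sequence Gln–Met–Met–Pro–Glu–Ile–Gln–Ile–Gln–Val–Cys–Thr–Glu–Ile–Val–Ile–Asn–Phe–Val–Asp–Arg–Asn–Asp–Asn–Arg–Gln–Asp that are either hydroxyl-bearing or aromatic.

2

Hydroxyl-bearing: S, T, Y. Aromatic: F, W, Y.
Hydroxyl-bearing residues here: Thr12 (1).
Aromatic residues here: Phe18 (1).
(Y belongs to both groups, but none appear in this sequence.) Total = 1 + 1 = 2.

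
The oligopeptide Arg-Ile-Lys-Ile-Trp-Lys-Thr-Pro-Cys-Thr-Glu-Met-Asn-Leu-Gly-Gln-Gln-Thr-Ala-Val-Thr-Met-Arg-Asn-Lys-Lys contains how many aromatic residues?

F, W, and Y each carry an aromatic ring on the side chain.
Matching residues: Trp5.

1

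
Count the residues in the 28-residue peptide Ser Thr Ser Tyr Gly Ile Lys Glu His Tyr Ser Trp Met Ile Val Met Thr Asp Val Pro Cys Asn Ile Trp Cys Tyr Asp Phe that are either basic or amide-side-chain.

3

Basic: H, K, R. Amide-side-chain: N, Q.
Basic residues here: Lys7, His9 (2).
Amide-side-chain residues here: Asn22 (1).
The two groups share no amino acid, so total = 2 + 1 = 3.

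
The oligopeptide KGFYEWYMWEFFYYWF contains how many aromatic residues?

11

Phenylalanine (F), tryptophan (W), and tyrosine (Y) have aromatic ring side chains.
Matching residues: F3, Y4, W6, Y7, W9, F11, F12, Y13, Y14, W15, F16.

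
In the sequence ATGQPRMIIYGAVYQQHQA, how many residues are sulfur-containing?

1

The sulfur-bearing residues are cysteine (–SH) and methionine (–S–CH₃).
Matching residues: M7.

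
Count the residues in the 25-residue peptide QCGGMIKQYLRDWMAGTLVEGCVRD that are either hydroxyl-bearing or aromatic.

Hydroxyl-bearing: S, T, Y. Aromatic: F, W, Y.
Hydroxyl-bearing residues here: Y9, T17 (2).
Aromatic residues here: Y9, W13 (2).
Y is in both groups, so the 1 Y residue must not be double-counted.
Total = 2 + 2 − 1 = 3.

3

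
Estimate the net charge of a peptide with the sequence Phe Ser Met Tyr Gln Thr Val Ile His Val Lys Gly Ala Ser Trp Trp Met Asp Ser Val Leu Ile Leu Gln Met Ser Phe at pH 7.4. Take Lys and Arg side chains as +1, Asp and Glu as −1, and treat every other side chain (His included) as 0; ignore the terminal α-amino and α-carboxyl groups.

0

Positive (K, R): Lys11 → +1.
Negative (D, E): Asp18 → −1.
Net charge = (+1) + (−1) = 0.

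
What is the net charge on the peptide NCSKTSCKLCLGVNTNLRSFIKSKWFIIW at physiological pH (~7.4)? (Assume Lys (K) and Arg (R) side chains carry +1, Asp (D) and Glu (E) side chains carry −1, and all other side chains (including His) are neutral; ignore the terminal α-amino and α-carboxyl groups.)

Positive (K, R): K4, K8, R18, K22, K24 → +5.
Negative (D, E): none → −0.
Net charge = (+5) + (−0) = +5.

+5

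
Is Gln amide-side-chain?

Only N (asparagine) and Q (glutamine) carry a side-chain carboxamide.
Glutamine is in this group.

Yes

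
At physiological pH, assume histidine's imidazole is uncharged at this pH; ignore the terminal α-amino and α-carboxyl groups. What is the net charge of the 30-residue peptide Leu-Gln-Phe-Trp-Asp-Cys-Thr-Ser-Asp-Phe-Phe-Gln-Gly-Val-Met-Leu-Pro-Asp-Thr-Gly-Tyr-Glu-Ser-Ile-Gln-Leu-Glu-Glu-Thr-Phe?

The side chains ionized at physiological pH are Lys/Arg (+1) and Asp/Glu (−1); with His treated as neutral, nothing else contributes.
Positive (K, R): none → +0.
Negative (D, E): Asp5, Asp9, Asp18, Glu22, Glu27, Glu28 → −6.
Net charge = (+0) + (−6) = −6.

-6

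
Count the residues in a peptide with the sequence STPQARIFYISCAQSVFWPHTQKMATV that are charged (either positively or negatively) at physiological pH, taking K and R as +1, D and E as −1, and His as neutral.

Charged side chains at pH ~7.4: K, R (positive); D, E (negative).
Matching residues: R6, K23.

2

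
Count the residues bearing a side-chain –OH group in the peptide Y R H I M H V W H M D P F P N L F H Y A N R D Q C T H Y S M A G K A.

5

The –OH-bearing residues are Ser, Thr (aliphatic alcohols), and Tyr (phenol).
Matching residues: Y1, Y19, T26, Y28, S29.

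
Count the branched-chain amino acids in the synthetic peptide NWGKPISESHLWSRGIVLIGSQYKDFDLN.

V, L, and I make up the branched-chain aliphatic group.
Matching residues: I6, L11, I16, V17, L18, I19, L28.

7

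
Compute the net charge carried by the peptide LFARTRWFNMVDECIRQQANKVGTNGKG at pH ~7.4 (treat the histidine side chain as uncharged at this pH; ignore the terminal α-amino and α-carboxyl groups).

+3

At pH ~7.4 the Lys and Arg side chains are protonated (+1), the Asp and Glu side chains are deprotonated (−1), and with His taken as neutral all other side chains carry no charge.
Positive (K, R): R4, R6, R16, K21, K27 → +5.
Negative (D, E): D12, E13 → −2.
Net charge = (+5) + (−2) = +3.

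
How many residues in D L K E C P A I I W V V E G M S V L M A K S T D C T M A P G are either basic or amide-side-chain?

Basic: H, K, R. Amide-side-chain: N, Q.
Basic residues here: K3, K21 (2).
Amide-side-chain residues here: none (0).
The two groups share no amino acid, so total = 2 + 0 = 2.

2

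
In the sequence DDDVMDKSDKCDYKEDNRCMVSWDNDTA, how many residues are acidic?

Aspartate (D) and glutamate (E) have carboxylic-acid side chains and are the acidic amino acids.
Matching residues: D1, D2, D3, D6, D9, D12, E15, D16, D24, D26.

10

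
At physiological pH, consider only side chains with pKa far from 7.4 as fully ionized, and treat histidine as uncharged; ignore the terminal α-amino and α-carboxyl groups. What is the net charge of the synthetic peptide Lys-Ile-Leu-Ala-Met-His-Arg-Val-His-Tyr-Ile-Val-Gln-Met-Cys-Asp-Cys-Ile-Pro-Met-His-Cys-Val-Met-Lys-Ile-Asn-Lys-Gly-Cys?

Near pH 7.4, K and R contribute +1 each, D and E contribute −1 each, and every other side chain (His included, as stated) is uncharged.
Positive (K, R): Lys1, Arg7, Lys25, Lys28 → +4.
Negative (D, E): Asp16 → −1.
Net charge = (+4) + (−1) = +3.

+3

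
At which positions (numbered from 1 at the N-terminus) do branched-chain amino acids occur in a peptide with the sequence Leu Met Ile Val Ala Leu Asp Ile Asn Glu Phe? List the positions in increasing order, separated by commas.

V, L, and I make up the branched-chain aliphatic group.
Matching residues: Leu1, Ile3, Val4, Leu6, Ile8.

1, 3, 4, 6, 8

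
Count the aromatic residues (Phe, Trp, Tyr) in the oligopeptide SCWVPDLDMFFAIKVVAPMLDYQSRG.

4

Matching residues: W3, F10, F11, Y22.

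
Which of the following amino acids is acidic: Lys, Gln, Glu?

Glu

The acidic residues are Asp (D) and Glu (E), whose side chains end in a carboxylate group.
Of the listed options, only Glu belongs to this group.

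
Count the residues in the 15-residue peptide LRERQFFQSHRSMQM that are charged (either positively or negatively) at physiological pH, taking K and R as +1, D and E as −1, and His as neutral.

Charged side chains at pH ~7.4: K, R (positive); D, E (negative).
Matching residues: R2, E3, R4, R11.

4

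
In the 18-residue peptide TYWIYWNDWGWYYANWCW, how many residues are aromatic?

The aromatic amino acids are Phe (F, benzyl), Trp (W, indole), and Tyr (Y, phenol).
Matching residues: Y2, W3, Y5, W6, W9, W11, Y12, Y13, W16, W18.

10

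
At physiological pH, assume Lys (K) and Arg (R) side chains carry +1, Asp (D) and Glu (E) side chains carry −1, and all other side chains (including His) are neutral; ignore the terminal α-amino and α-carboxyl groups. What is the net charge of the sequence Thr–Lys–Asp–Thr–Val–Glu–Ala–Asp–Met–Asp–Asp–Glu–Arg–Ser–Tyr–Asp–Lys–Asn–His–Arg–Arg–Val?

Positive (K, R): Lys2, Arg13, Lys17, Arg20, Arg21 → +5.
Negative (D, E): Asp3, Glu6, Asp8, Asp10, Asp11, Glu12, Asp16 → −7.
Net charge = (+5) + (−7) = −2.

-2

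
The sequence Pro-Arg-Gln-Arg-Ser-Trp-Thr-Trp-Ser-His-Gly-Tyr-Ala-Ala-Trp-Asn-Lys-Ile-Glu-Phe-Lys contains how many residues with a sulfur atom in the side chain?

Only Cys (C) and Met (M) have a sulfur atom in the side chain.
None of the 21 residues belong to this group.

0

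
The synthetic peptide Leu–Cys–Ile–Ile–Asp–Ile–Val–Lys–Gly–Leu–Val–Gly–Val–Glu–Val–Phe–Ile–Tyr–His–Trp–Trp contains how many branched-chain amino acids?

10

Valine (V), leucine (L), and isoleucine (I) are the branched-chain amino acids.
Matching residues: Leu1, Ile3, Ile4, Ile6, Val7, Leu10, Val11, Val13, Val15, Ile17.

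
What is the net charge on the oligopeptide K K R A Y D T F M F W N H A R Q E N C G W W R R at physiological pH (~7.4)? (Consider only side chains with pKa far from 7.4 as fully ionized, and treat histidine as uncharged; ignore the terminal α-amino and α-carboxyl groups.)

The side chains ionized at physiological pH are Lys/Arg (+1) and Asp/Glu (−1); with His treated as neutral, nothing else contributes.
Positive (K, R): K1, K2, R3, R15, R23, R24 → +6.
Negative (D, E): D6, E17 → −2.
Net charge = (+6) + (−2) = +4.

+4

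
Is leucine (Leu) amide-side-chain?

No

The amide-side-chain residues are Asn (N) and Gln (Q).
Leucine is not in this group.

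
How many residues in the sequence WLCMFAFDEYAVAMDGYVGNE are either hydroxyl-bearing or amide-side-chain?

Hydroxyl-bearing: S, T, Y. Amide-side-chain: N, Q.
Hydroxyl-bearing residues here: Y10, Y17 (2).
Amide-side-chain residues here: N20 (1).
The two groups share no amino acid, so total = 2 + 1 = 3.

3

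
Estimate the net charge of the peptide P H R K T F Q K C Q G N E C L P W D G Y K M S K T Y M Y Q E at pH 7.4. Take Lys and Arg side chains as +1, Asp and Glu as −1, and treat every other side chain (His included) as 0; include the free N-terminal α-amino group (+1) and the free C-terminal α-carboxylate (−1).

Positive (K, R): R3, K4, K8, K21, K24 → +5.
Negative (D, E): E13, D18, E30 → −3.
The N-terminus (+1) and C-terminus (−1) cancel.
Net charge = (+5) + (−3) = +2.

+2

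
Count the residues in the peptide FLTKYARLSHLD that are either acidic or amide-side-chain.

Acidic: D, E. Amide-side-chain: N, Q.
Acidic residues here: D12 (1).
Amide-side-chain residues here: none (0).
The two groups share no amino acid, so total = 1 + 0 = 1.

1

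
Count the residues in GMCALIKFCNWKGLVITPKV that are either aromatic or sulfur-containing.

5

Aromatic: F, W, Y. Sulfur-containing: C, M.
Aromatic residues here: F8, W11 (2).
Sulfur-containing residues here: M2, C3, C9 (3).
The two groups share no amino acid, so total = 2 + 3 = 5.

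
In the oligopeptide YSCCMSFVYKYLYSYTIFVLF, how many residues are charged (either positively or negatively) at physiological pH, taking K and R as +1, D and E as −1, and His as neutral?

Charged side chains at pH ~7.4: K, R (positive); D, E (negative).
Matching residues: K10.

1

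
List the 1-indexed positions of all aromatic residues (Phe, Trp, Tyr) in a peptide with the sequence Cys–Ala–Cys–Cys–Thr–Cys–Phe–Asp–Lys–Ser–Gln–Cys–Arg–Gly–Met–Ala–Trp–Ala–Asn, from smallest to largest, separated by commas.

Matching residues: Phe7, Trp17.

7, 17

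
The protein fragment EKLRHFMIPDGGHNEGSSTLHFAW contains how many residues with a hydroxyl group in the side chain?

3

S, T, and Y are the three residues with a side-chain hydroxyl.
Matching residues: S17, S18, T19.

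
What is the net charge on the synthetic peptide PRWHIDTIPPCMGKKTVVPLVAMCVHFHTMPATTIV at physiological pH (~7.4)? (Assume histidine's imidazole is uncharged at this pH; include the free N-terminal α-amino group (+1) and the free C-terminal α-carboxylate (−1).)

+2

At pH ~7.4 the Lys and Arg side chains are protonated (+1), the Asp and Glu side chains are deprotonated (−1), and with His taken as neutral all other side chains carry no charge.
Positive (K, R): R2, K14, K15 → +3.
Negative (D, E): D6 → −1.
The N-terminus (+1) and C-terminus (−1) cancel.
Net charge = (+3) + (−1) = +2.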